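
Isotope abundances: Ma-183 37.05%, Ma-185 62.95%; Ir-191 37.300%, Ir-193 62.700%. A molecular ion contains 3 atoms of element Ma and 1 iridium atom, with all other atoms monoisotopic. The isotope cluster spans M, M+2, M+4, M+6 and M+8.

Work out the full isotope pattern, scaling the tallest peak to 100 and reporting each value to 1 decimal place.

Element Ma pattern (n=3): 0.05085863 : 0.25923487 : 0.44045438 : 0.24945212
Iridium pattern (n=1): 0.3730 : 0.6270
Convolve the two distributions (both contribute in 2-u steps):
  M: 0.05085863×0.3730 = 0.018970
  M+2: 0.05085863×0.6270 + 0.25923487×0.3730 = 0.128583
  M+4: 0.25923487×0.6270 + 0.44045438×0.3730 = 0.326830
  M+6: 0.44045438×0.6270 + 0.24945212×0.3730 = 0.369211
  M+8: 0.24945212×0.6270 = 0.156406
Scale to base peak (0.369211) = 100: 5.1 : 34.8 : 88.5 : 100.0 : 42.4

5.1 : 34.8 : 88.5 : 100.0 : 42.4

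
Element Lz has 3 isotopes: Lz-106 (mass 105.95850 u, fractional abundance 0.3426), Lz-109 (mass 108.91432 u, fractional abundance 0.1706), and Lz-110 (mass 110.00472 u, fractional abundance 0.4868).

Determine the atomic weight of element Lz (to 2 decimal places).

108.43 u

Average mass = Σ (abundance × isotope mass) = 0.3426 × 105.95850 + 0.1706 × 108.91432 + 0.4868 × 110.00472
= 36.301382 + 18.580783 + 53.550298 = 108.432463 u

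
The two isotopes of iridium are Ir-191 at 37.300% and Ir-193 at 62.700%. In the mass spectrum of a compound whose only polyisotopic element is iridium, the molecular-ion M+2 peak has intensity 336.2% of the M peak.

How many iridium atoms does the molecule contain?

With n Ir atoms, P(M+2)/P(M) = C(n,1)·p^(n−1)q / p^n = n·q/p = n · 0.62700/0.37300.
n = 3.362 × 0.37300/0.62700 = 2.00 ≈ 2

2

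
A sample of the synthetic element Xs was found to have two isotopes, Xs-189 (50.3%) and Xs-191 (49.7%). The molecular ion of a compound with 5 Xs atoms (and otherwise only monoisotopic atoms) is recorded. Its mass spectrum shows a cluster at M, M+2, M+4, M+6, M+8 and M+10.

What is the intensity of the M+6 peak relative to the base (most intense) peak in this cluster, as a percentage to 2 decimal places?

Term probabilities: M 0.0322, M+2 0.1591, M+4 0.3144, M+6 0.3106, M+8 0.1534, M+10 0.0303. Base peak = M+4.
P(M+4) = C(5,2) × 0.503^3 × 0.497^2 = 10 × 0.12726353 × 0.247009 = 0.314352 (base)
P(M+6) = C(5,3) × 0.503^2 × 0.497^3 = 10 × 0.253009 × 0.12276347 = 0.310603
Relative intensity = 0.310603 / 0.314352 × 100 = 98.81

98.81%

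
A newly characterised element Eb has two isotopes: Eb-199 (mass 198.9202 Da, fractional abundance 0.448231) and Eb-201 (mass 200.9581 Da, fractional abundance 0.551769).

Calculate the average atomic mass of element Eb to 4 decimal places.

200.0447 Da

Weight each isotope mass by its fractional abundance: 0.448231 × 198.9202 + 0.551769 × 200.9581
= 89.16220 + 110.88245 = 200.04465 Da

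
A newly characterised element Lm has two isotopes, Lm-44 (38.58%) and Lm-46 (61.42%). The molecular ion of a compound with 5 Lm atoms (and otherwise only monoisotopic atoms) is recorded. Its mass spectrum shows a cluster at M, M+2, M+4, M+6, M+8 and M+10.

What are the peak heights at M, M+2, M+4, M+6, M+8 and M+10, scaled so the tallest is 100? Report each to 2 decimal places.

Each Lm atom is independently Lm-44 (p = 0.3858) or Lm-46 (q = 0.6142); the cluster is the binomial expansion (p + q)^5.
P(M) = 0.3858^5 = 0.008547
P(M+2) = 5 × 0.3858^4 × 0.6142^1 = 0.068034
P(M+4) = 10 × 0.3858^3 × 0.6142^2 = 0.216624
P(M+6) = 10 × 0.3858^2 × 0.6142^3 = 0.344869
P(M+8) = 5 × 0.3858^1 × 0.6142^4 = 0.274518
P(M+10) = 0.6142^5 = 0.087408
The M+6 peak is largest (0.344869); scaling to 100 gives 2.48 : 19.73 : 62.81 : 100.00 : 79.60 : 25.35.

2.48 : 19.73 : 62.81 : 100.00 : 79.60 : 25.35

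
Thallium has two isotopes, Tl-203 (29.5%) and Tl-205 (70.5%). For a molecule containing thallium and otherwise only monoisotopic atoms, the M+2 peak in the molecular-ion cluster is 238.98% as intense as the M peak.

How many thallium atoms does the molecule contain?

With n Tl atoms, P(M+2)/P(M) = C(n,1)·p^(n−1)q / p^n = n·q/p = n · 0.705/0.295.
n = 2.3898 × 0.295/0.705 = 1.00 ≈ 1

1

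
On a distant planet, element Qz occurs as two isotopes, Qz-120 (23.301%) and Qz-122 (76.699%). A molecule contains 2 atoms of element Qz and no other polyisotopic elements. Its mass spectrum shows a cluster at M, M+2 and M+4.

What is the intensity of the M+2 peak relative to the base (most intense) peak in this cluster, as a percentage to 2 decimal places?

Binomial terms of (0.23301 + 0.76699)^2: M 0.0543, M+2 0.3574, M+4 0.5883 → M+4 is the base peak.
P(M+4) = C(2,2) × 0.23301^0 × 0.76699^2 = 1 × 1.0000 × 0.58827366 = 0.588274 (base)
P(M+2) = C(2,1) × 0.23301^1 × 0.76699^1 = 2 × 0.23301 × 0.76699 = 0.357433
Relative intensity = 0.357433 / 0.588274 × 100 = 60.76

60.76%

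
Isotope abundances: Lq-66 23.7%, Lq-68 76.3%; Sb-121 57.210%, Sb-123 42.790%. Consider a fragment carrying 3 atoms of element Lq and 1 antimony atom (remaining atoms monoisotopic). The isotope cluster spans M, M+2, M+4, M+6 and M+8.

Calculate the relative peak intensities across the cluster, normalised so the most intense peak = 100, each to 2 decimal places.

1.77 : 18.38 : 67.67 : 100.00 : 44.08

Element Lq pattern (n=3): 0.01331205 : 0.12857084 : 0.41392216 : 0.44419495
Antimony pattern (n=1): 0.5721 : 0.4279
Convolve the two distributions (both contribute in 2-u steps):
  M: 0.01331205×0.5721 = 0.007616
  M+2: 0.01331205×0.4279 + 0.12857084×0.5721 = 0.079252
  M+4: 0.12857084×0.4279 + 0.41392216×0.5721 = 0.291820
  M+6: 0.41392216×0.4279 + 0.44419495×0.5721 = 0.431241
  M+8: 0.44419495×0.4279 = 0.190071
Scale to base peak (0.431241) = 100: 1.77 : 18.38 : 67.67 : 100.00 : 44.08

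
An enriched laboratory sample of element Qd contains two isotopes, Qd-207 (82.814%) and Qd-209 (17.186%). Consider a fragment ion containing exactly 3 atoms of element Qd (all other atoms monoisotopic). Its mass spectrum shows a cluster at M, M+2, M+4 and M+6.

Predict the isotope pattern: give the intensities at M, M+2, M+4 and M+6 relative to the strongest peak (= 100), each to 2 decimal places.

The 3 Qd atoms are independent, so intensities follow the terms of (0.82814 + 0.17186)^3.
P(M) = 0.82814^3 = 0.567952
P(M+2) = 3 × 0.82814^2 × 0.17186^1 = 0.353593
P(M+4) = 3 × 0.82814^1 × 0.17186^2 = 0.073379
P(M+6) = 0.17186^3 = 0.005076
The M peak is largest (0.567952); scaling to 100 gives 100.00 : 62.26 : 12.92 : 0.89.

100.00 : 62.26 : 12.92 : 0.89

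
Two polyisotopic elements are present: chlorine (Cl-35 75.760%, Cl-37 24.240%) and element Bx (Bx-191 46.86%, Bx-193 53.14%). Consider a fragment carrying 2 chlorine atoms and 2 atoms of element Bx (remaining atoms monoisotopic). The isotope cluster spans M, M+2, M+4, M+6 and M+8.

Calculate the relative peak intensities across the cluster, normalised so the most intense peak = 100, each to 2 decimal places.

Chlorine pattern (n=2): 0.57395776 : 0.36728448 : 0.05875776
Element Bx pattern (n=2): 0.21958596 : 0.49802808 : 0.28238596
Convolve the two distributions (both contribute in 2-u steps):
  M: 0.57395776×0.21958596 = 0.126033
  M+2: 0.57395776×0.49802808 + 0.36728448×0.21958596 = 0.366498
  M+4: 0.57395776×0.28238596 + 0.36728448×0.49802808 + 0.05875776×0.21958596 = 0.357898
  M+6: 0.36728448×0.28238596 + 0.05875776×0.49802808 = 0.132979
  M+8: 0.05875776×0.28238596 = 0.016592
Scale to base peak (0.366498) = 100: 34.39 : 100.00 : 97.65 : 36.28 : 4.53

34.39 : 100.00 : 97.65 : 36.28 : 4.53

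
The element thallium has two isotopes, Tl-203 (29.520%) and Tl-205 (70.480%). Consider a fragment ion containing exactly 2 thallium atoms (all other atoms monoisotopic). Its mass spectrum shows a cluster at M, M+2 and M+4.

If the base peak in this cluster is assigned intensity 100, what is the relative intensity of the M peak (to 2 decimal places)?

17.54

(0.29520 + 0.70480)^2 gives M 0.0871, M+2 0.4161, M+4 0.4967; the largest is M+4.
P(M+4) = C(2,2) × 0.29520^0 × 0.70480^2 = 1 × 1.0000 × 0.49674304 = 0.496743 (base)
P(M) = C(2,0) × 0.29520^2 × 0.70480^0 = 1 × 0.08714304 × 1.0000 = 0.087143
Relative intensity = 0.087143 / 0.496743 × 100 = 17.54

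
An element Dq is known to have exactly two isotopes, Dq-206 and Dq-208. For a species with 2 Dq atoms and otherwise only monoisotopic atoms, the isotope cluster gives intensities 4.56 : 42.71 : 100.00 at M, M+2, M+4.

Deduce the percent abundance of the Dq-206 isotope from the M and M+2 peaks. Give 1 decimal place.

If p is the fraction of Dq that is Dq-206, then I(M+2)/I(M) = [C(2,1)·p^1·(1−p)] / p^2 = 2·(1−p)/p = 42.71/4.56 = 9.3662
(1−p)/p = 9.3662/2 = 4.6831  ⇒  p = 1/(1 + 4.6831) = 0.1760
Dq-206: 17.6%, Dq-208: 82.4%.

17.6%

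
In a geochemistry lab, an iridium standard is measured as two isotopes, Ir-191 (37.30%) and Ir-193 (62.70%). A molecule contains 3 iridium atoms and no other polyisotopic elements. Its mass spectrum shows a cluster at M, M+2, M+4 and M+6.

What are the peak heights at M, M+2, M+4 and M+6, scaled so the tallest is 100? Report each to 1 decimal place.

The 3 Ir atoms are independent, so intensities follow the terms of (0.3730 + 0.6270)^3.
P(M) = 0.3730^3 = 0.051895
P(M+2) = 3 × 0.3730^2 × 0.6270^1 = 0.261702
P(M+4) = 3 × 0.3730^1 × 0.6270^2 = 0.439911
P(M+6) = 0.6270^3 = 0.246492
The M+4 peak is largest (0.439911); scaling to 100 gives 11.8 : 59.5 : 100.0 : 56.0.

11.8 : 59.5 : 100.0 : 56.0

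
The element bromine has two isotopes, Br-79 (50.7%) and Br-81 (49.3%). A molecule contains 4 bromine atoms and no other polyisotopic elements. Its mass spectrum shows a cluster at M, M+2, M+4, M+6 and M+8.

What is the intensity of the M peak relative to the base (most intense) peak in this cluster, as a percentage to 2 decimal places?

17.63%

Term probabilities: M 0.0661, M+2 0.2570, M+4 0.3749, M+6 0.2430, M+8 0.0591. Base peak = M+4.
P(M+4) = C(4,2) × 0.507^2 × 0.493^2 = 6 × 0.257049 × 0.243049 = 0.374853 (base)
P(M) = C(4,0) × 0.507^4 × 0.493^0 = 1 × 0.06607419 × 1.0000 = 0.066074
Relative intensity = 0.066074 / 0.374853 × 100 = 17.63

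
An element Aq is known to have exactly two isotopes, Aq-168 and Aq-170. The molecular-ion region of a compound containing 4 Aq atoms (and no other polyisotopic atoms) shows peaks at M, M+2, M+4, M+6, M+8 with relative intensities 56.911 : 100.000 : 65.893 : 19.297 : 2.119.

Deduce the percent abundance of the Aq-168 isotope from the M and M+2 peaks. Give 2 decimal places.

If p is the fraction of Aq that is Aq-168, then I(M+2)/I(M) = [C(4,1)·p^3·(1−p)] / p^4 = 4·(1−p)/p = 100.000/56.911 = 1.7571
(1−p)/p = 1.7571/4 = 0.4393  ⇒  p = 1/(1 + 0.4393) = 0.6948
Aq-168: 69.48%, Aq-170: 30.52%.

69.48%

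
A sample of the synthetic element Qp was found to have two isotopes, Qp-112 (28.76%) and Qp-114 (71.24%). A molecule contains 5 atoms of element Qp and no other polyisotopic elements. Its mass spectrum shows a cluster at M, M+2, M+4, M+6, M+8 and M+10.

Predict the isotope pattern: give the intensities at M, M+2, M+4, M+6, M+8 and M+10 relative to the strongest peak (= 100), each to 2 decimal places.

0.53 : 6.58 : 32.60 : 80.74 : 100.00 : 49.54

Each Qp atom is independently Qp-112 (p = 0.2876) or Qp-114 (q = 0.7124); the cluster is the binomial expansion (p + q)^5.
P(M) = 0.2876^5 = 0.001968
P(M+2) = 5 × 0.2876^4 × 0.7124^1 = 0.024370
P(M+4) = 10 × 0.2876^3 × 0.7124^2 = 0.120730
P(M+6) = 10 × 0.2876^2 × 0.7124^3 = 0.299054
P(M+8) = 5 × 0.2876^1 × 0.7124^4 = 0.370386
P(M+10) = 0.7124^5 = 0.183493
The M+8 peak is largest (0.370386); scaling to 100 gives 0.53 : 6.58 : 32.60 : 80.74 : 100.00 : 49.54.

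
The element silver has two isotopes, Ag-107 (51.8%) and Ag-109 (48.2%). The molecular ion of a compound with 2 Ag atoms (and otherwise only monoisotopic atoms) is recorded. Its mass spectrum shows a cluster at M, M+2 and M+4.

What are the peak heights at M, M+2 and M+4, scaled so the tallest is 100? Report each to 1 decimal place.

The 2 Ag atoms are independent, so intensities follow the terms of (0.518 + 0.482)^2.
P(M) = 0.518^2 = 0.268324
P(M+2) = 2 × 0.518^1 × 0.482^1 = 0.499352
P(M+4) = 0.482^2 = 0.232324
The M+2 peak is largest (0.499352); scaling to 100 gives 53.7 : 100.0 : 46.5.

53.7 : 100.0 : 46.5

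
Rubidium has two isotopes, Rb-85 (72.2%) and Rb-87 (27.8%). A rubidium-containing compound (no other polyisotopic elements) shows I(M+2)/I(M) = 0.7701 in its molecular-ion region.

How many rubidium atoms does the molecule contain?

For n independent Rb atoms, I(M+2)/I(M) = n · (abundance Rb-87) / (abundance Rb-85) = n · 0.278/0.722.
n = 0.7701 × 0.722/0.278 = 2.00 ≈ 2

2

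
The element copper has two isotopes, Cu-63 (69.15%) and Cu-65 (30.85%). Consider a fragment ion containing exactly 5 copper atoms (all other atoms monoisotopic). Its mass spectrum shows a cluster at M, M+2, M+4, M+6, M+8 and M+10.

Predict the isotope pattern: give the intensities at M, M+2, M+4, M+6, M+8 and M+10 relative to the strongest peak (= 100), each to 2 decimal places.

The 5 Cu atoms are independent, so intensities follow the terms of (0.6915 + 0.3085)^5.
P(M) = 0.6915^5 = 0.158111
P(M+2) = 5 × 0.6915^4 × 0.3085^1 = 0.352691
P(M+4) = 10 × 0.6915^3 × 0.3085^2 = 0.314693
P(M+6) = 10 × 0.6915^2 × 0.3085^3 = 0.140394
P(M+8) = 5 × 0.6915^1 × 0.3085^4 = 0.031317
P(M+10) = 0.3085^5 = 0.002794
The M+2 peak is largest (0.352691); scaling to 100 gives 44.83 : 100.00 : 89.23 : 39.81 : 8.88 : 0.79.

44.83 : 100.00 : 89.23 : 39.81 : 8.88 : 0.79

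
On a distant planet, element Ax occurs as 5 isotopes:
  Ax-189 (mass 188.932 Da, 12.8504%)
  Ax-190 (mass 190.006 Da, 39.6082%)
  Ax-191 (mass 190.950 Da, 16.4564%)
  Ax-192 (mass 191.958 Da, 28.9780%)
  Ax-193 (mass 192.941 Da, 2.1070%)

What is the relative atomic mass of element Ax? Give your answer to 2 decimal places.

Weight each isotope mass by its fractional abundance: 0.128504 × 188.932 + 0.396082 × 190.006 + 0.164564 × 190.950 + 0.289780 × 191.958 + 0.021070 × 192.941
= 24.2785 + 75.2580 + 31.4235 + 55.6256 + 4.0653 = 190.6509 Da

190.65 Da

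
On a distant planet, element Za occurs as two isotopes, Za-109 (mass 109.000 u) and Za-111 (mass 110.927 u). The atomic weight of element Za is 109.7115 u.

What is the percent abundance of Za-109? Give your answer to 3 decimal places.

Let x be the fractional abundance of Za-109; then Za-111 has abundance 1 − x.
109.000·x + 110.927·(1 − x) = 109.7115
(109.000 − 110.927)·x = 109.7115 − 110.927
x = -1.2155 / -1.927 = 0.63077 → 63.077% Za-109, 36.923% Za-111.

63.077%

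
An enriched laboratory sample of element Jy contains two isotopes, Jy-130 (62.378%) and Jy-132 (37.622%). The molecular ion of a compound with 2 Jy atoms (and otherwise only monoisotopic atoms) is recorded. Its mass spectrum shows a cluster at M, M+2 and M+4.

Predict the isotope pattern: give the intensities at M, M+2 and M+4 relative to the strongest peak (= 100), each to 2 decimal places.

Each Jy atom is independently Jy-130 (p = 0.62378) or Jy-132 (q = 0.37622); the cluster is the binomial expansion (p + q)^2.
P(M) = 0.62378^2 = 0.389101
P(M+2) = 2 × 0.62378^1 × 0.37622^1 = 0.469357
P(M+4) = 0.37622^2 = 0.141541
The M+2 peak is largest (0.469357); scaling to 100 gives 82.90 : 100.00 : 30.16.

82.90 : 100.00 : 30.16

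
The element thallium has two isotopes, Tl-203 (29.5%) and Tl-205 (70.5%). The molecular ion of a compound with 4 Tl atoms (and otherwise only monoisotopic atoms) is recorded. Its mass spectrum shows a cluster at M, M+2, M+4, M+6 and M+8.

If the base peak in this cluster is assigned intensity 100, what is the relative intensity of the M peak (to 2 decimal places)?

Binomial terms of (0.295 + 0.705)^4: M 0.0076, M+2 0.0724, M+4 0.2595, M+6 0.4135, M+8 0.2470 → M+6 is the base peak.
P(M+6) = C(4,3) × 0.295^1 × 0.705^3 = 4 × 0.2950 × 0.35040263 = 0.413475 (base)
P(M) = C(4,0) × 0.295^4 × 0.705^0 = 1 × 0.00757335 × 1.0000 = 0.007573
Relative intensity = 0.007573 / 0.413475 × 100 = 1.83

1.83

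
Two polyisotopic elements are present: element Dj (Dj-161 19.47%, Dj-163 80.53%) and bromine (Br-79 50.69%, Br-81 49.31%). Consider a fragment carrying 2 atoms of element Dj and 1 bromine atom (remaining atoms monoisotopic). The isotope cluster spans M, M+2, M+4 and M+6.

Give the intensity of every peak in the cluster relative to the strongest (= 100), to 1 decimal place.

4.0 : 36.8 : 100.0 : 66.2

Element Dj pattern (n=2): 0.03790809 : 0.31358382 : 0.64850809
Bromine pattern (n=1): 0.5069 : 0.4931
Convolve the two distributions (both contribute in 2-u steps):
  M: 0.03790809×0.5069 = 0.019216
  M+2: 0.03790809×0.4931 + 0.31358382×0.5069 = 0.177648
  M+4: 0.31358382×0.4931 + 0.64850809×0.5069 = 0.483357
  M+6: 0.64850809×0.4931 = 0.319779
Scale to base peak (0.483357) = 100: 4.0 : 36.8 : 100.0 : 66.2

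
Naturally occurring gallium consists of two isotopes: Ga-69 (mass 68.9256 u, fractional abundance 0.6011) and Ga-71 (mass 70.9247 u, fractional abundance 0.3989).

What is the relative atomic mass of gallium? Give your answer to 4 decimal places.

The abundance-weighted mean is 0.6011 × 68.9256 + 0.3989 × 70.9247
= 41.43118 + 28.29186 = 69.72304 u

69.7230 u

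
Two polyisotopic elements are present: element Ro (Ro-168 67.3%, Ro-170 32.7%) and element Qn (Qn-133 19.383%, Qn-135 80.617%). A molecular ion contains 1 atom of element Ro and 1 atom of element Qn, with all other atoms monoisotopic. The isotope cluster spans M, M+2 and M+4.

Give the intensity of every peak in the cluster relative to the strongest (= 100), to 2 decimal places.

21.53 : 100.00 : 43.51

Element Ro pattern (n=1): 0.6730 : 0.3270
Element Qn pattern (n=1): 0.19383 : 0.80617
Convolve the two distributions (both contribute in 2-u steps):
  M: 0.6730×0.19383 = 0.130448
  M+2: 0.6730×0.80617 + 0.3270×0.19383 = 0.605935
  M+4: 0.3270×0.80617 = 0.263618
Scale to base peak (0.605935) = 100: 21.53 : 100.00 : 43.51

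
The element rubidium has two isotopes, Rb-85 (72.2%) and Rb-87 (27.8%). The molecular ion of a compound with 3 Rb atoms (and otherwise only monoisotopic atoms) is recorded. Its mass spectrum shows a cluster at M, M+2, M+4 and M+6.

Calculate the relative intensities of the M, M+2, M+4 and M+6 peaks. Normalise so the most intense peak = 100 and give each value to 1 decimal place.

86.6 : 100.0 : 38.5 : 4.9

Expanding (0.722 + 0.278)^3:
P(M) = 0.722^3 = 0.376367
P(M+2) = 3 × 0.722^2 × 0.278^1 = 0.434751
P(M+4) = 3 × 0.722^1 × 0.278^2 = 0.167397
P(M+6) = 0.278^3 = 0.021485
The M+2 peak is largest (0.434751); scaling to 100 gives 86.6 : 100.0 : 38.5 : 4.9.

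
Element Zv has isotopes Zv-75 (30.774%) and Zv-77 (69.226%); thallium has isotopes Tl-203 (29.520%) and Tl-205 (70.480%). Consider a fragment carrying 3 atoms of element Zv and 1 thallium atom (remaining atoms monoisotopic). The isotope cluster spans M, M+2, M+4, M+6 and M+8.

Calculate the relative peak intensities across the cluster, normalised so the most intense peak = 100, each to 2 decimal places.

Element Zv pattern (n=3): 0.02914418 : 0.19667918 : 0.4424291 : 0.33174754
Thallium pattern (n=1): 0.2952 : 0.7048
Convolve the two distributions (both contribute in 2-u steps):
  M: 0.02914418×0.2952 = 0.008603
  M+2: 0.02914418×0.7048 + 0.19667918×0.2952 = 0.078601
  M+4: 0.19667918×0.7048 + 0.4424291×0.2952 = 0.269225
  M+6: 0.4424291×0.7048 + 0.33174754×0.2952 = 0.409756
  M+8: 0.33174754×0.7048 = 0.233816
Scale to base peak (0.409756) = 100: 2.10 : 19.18 : 65.70 : 100.00 : 57.06

2.10 : 19.18 : 65.70 : 100.00 : 57.06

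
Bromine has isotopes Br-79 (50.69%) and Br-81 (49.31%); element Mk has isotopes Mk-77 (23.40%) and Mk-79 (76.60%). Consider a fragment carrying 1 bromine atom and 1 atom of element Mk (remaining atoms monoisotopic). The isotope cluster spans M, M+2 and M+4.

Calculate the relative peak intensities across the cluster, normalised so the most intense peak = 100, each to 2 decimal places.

Bromine pattern (n=1): 0.5069 : 0.4931
Element Mk pattern (n=1): 0.2340 : 0.7660
Convolve the two distributions (both contribute in 2-u steps):
  M: 0.5069×0.2340 = 0.118615
  M+2: 0.5069×0.7660 + 0.4931×0.2340 = 0.503671
  M+4: 0.4931×0.7660 = 0.377715
Scale to base peak (0.503671) = 100: 23.55 : 100.00 : 74.99

23.55 : 100.00 : 74.99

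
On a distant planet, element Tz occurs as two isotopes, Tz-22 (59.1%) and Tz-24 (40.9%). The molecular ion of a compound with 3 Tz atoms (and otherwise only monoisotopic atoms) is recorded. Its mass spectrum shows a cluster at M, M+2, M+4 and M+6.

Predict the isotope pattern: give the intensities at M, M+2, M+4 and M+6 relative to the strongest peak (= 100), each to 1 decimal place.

Each Tz atom is independently Tz-22 (p = 0.591) or Tz-24 (q = 0.409); the cluster is the binomial expansion (p + q)^3.
P(M) = 0.591^3 = 0.206425
P(M+2) = 3 × 0.591^2 × 0.409^1 = 0.428568
P(M+4) = 3 × 0.591^1 × 0.409^2 = 0.296589
P(M+6) = 0.409^3 = 0.068418
The M+2 peak is largest (0.428568); scaling to 100 gives 48.2 : 100.0 : 69.2 : 16.0.

48.2 : 100.0 : 69.2 : 16.0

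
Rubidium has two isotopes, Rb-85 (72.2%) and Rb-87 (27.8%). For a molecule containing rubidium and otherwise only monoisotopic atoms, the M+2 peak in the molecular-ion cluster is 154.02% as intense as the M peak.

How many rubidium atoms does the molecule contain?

4

For n independent Rb atoms, I(M+2)/I(M) = n · (abundance Rb-87) / (abundance Rb-85) = n · 0.278/0.722.
n = 1.5402 × 0.722/0.278 = 4.00 ≈ 4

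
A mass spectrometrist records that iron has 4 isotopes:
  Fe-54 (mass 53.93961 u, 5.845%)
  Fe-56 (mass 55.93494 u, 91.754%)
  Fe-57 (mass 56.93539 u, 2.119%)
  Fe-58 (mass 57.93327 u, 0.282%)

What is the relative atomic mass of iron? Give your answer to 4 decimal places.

Ar = Σ fᵢ·mᵢ = 0.05845 × 53.93961 + 0.91754 × 55.93494 + 0.02119 × 56.93539 + 0.00282 × 57.93327
= 3.152770 + 51.322545 + 1.206461 + 0.163372 = 55.845148 u

55.8451 u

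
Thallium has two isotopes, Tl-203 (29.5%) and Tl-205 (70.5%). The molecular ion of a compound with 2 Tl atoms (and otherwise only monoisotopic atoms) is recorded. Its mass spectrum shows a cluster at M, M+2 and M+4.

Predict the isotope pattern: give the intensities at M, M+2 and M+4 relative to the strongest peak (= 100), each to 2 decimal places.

Each Tl atom is independently Tl-203 (p = 0.295) or Tl-205 (q = 0.705); the cluster is the binomial expansion (p + q)^2.
P(M) = 0.295^2 = 0.087025
P(M+2) = 2 × 0.295^1 × 0.705^1 = 0.415950
P(M+4) = 0.705^2 = 0.497025
The M+4 peak is largest (0.497025); scaling to 100 gives 17.51 : 83.69 : 100.00.

17.51 : 83.69 : 100.00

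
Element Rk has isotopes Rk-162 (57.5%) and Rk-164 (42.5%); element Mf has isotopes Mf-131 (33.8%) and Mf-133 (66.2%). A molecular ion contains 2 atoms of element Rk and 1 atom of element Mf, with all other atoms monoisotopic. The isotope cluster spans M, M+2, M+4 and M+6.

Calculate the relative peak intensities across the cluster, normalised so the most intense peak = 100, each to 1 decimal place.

Element Rk pattern (n=2): 0.330625 : 0.48875 : 0.180625
Element Mf pattern (n=1): 0.3380 : 0.6620
Convolve the two distributions (both contribute in 2-u steps):
  M: 0.330625×0.3380 = 0.111751
  M+2: 0.330625×0.6620 + 0.48875×0.3380 = 0.384071
  M+4: 0.48875×0.6620 + 0.180625×0.3380 = 0.384604
  M+6: 0.180625×0.6620 = 0.119574
Scale to base peak (0.384604) = 100: 29.1 : 99.9 : 100.0 : 31.1

29.1 : 99.9 : 100.0 : 31.1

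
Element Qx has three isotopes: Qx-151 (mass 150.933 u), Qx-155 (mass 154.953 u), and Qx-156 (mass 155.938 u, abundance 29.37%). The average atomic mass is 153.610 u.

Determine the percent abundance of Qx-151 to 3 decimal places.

40.604%

The remaining 70.63% is split between Qx-151 (fraction x) and Qx-155 (fraction 0.7063 − x).
Substituting: 150.933x + 154.953(0.7063 − x) = 107.8110094
(150.933 − 154.953)x = -1.6322945  ⇒  x = 0.40604, y = 0.30026
Qx-151: 40.604%, Qx-155: 30.026%.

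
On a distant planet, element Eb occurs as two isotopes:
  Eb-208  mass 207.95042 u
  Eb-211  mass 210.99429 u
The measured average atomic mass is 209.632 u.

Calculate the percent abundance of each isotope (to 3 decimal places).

With x = fraction of Eb-208 (so Eb-211 is 1 − x):
207.95042·x + 210.99429·(1 − x) = 209.632
(207.95042 − 210.99429)·x = 209.632 − 210.99429
x = -1.36229 / -3.04387 = 0.44755 → 44.755% Eb-208, 55.245% Eb-211.

Eb-208: 44.755%, Eb-211: 55.245%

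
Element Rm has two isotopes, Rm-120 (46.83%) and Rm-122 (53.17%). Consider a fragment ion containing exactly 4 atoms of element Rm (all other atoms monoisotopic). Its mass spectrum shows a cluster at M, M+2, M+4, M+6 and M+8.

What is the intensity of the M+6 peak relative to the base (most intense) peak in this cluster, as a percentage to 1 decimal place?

75.7%

(0.4683 + 0.5317)^4 gives M 0.0481, M+2 0.2184, M+4 0.3720, M+6 0.2816, M+8 0.0799; the largest is M+4.
P(M+4) = C(4,2) × 0.4683^2 × 0.5317^2 = 6 × 0.21930489 × 0.28270489 = 0.371991 (base)
P(M+6) = C(4,3) × 0.4683^1 × 0.5317^3 = 4 × 0.4683 × 0.15031419 = 0.281569
Relative intensity = 0.281569 / 0.371991 × 100 = 75.7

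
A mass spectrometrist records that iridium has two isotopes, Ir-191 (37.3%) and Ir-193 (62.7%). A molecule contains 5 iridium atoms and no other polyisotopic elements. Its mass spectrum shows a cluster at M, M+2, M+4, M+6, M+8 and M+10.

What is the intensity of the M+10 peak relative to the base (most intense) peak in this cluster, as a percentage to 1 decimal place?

28.3%

Term probabilities: M 0.0072, M+2 0.0607, M+4 0.2040, M+6 0.3429, M+8 0.2882, M+10 0.0969. Base peak = M+6.
P(M+6) = C(5,3) × 0.373^2 × 0.627^3 = 10 × 0.139129 × 0.24649188 = 0.342942 (base)
P(M+10) = C(5,5) × 0.373^0 × 0.627^5 = 1 × 1.0000 × 0.09690311 = 0.096903
Relative intensity = 0.096903 / 0.342942 × 100 = 28.3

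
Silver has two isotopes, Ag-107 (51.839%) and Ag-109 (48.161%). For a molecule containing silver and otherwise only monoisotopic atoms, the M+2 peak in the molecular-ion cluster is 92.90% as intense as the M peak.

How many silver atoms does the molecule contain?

1

With n Ag atoms, P(M+2)/P(M) = C(n,1)·p^(n−1)q / p^n = n·q/p = n · 0.48161/0.51839.
n = 0.9290 × 0.51839/0.48161 = 1.00 ≈ 1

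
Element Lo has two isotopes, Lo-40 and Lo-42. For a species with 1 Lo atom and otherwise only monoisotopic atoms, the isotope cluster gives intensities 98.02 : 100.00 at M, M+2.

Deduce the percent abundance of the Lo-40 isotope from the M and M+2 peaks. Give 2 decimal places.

49.50%

Write p for the Lo-40 fraction. I(M+2)/I(M) = [C(1,1)·p^0·(1−p)] / p^1 = 1·(1−p)/p = 100.00/98.02 = 1.0202
(1−p)/p = 1.0202/1 = 1.0202  ⇒  p = 1/(1 + 1.0202) = 0.4950
Lo-40: 49.50%, Lo-42: 50.50%.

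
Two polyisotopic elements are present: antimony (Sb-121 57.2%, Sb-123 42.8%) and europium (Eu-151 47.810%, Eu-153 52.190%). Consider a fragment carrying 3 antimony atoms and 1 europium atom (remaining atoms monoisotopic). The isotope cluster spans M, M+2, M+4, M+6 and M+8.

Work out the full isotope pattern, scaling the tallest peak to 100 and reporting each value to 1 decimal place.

24.2 : 80.8 : 100.0 : 54.5 : 11.1

Antimony pattern (n=3): 0.18714925 : 0.42010426 : 0.31434374 : 0.07840275
Europium pattern (n=1): 0.4781 : 0.5219
Convolve the two distributions (both contribute in 2-u steps):
  M: 0.18714925×0.4781 = 0.089476
  M+2: 0.18714925×0.5219 + 0.42010426×0.4781 = 0.298525
  M+4: 0.42010426×0.5219 + 0.31434374×0.4781 = 0.369540
  M+6: 0.31434374×0.5219 + 0.07840275×0.4781 = 0.201540
  M+8: 0.07840275×0.5219 = 0.040918
Scale to base peak (0.369540) = 100: 24.2 : 80.8 : 100.0 : 54.5 : 11.1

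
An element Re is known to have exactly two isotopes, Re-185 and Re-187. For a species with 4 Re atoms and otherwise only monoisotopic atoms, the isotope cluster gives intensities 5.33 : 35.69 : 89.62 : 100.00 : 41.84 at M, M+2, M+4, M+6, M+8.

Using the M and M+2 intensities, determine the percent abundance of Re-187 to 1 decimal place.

62.6%

Let p = fractional abundance of Re-185. I(M+2)/I(M) = [C(4,1)·p^3·(1−p)] / p^4 = 4·(1−p)/p = 35.69/5.33 = 6.6961
(1−p)/p = 6.6961/4 = 1.6740  ⇒  p = 1/(1 + 1.6740) = 0.3740
Re-185: 37.4%, Re-187: 62.6%.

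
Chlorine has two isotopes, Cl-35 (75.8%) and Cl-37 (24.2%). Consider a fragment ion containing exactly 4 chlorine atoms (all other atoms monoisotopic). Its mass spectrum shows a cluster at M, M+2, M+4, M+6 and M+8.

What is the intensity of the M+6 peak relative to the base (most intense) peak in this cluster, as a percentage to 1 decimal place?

10.2%

(0.758 + 0.242)^4 gives M 0.3301, M+2 0.4216, M+4 0.2019, M+6 0.0430, M+8 0.0034; the largest is M+2.
P(M+2) = C(4,1) × 0.758^3 × 0.242^1 = 4 × 0.43551951 × 0.2420 = 0.421583 (base)
P(M+6) = C(4,3) × 0.758^1 × 0.242^3 = 4 × 0.7580 × 0.01417249 = 0.042971
Relative intensity = 0.042971 / 0.421583 × 100 = 10.2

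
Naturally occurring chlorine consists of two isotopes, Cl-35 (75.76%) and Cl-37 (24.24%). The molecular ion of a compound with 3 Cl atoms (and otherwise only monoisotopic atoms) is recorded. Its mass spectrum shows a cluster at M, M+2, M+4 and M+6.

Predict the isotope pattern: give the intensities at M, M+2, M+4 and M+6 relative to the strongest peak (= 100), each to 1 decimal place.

Each Cl atom is independently Cl-35 (p = 0.7576) or Cl-37 (q = 0.2424); the cluster is the binomial expansion (p + q)^3.
P(M) = 0.7576^3 = 0.434830
P(M+2) = 3 × 0.7576^2 × 0.2424^1 = 0.417382
P(M+4) = 3 × 0.7576^1 × 0.2424^2 = 0.133545
P(M+6) = 0.2424^3 = 0.014243
The M peak is largest (0.434830); scaling to 100 gives 100.0 : 96.0 : 30.7 : 3.3.

100.0 : 96.0 : 30.7 : 3.3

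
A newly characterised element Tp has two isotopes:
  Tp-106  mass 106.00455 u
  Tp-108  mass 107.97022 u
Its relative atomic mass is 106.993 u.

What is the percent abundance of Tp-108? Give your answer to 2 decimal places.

With x = fraction of Tp-106 (so Tp-108 is 1 − x):
106.00455·x + 107.97022·(1 − x) = 106.993
(106.00455 − 107.97022)·x = 106.993 − 107.97022
x = -0.97722 / -1.96567 = 0.49714 → 49.71% Tp-106, 50.29% Tp-108.

50.29%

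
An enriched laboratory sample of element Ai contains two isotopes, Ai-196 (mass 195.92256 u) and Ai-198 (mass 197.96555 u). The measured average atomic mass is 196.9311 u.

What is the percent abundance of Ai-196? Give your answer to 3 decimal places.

With x = fraction of Ai-196 (so Ai-198 is 1 − x):
195.92256·x + 197.96555·(1 − x) = 196.9311
(195.92256 − 197.96555)·x = 196.9311 − 197.96555
x = -1.03445 / -2.04299 = 0.50634 → 50.634% Ai-196, 49.366% Ai-198.

50.634%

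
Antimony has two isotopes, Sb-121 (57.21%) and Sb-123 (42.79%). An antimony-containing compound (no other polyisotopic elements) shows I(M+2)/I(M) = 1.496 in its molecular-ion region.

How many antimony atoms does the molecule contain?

2

With n Sb atoms, P(M+2)/P(M) = C(n,1)·p^(n−1)q / p^n = n·q/p = n · 0.4279/0.5721.
n = 1.496 × 0.5721/0.4279 = 2.00 ≈ 2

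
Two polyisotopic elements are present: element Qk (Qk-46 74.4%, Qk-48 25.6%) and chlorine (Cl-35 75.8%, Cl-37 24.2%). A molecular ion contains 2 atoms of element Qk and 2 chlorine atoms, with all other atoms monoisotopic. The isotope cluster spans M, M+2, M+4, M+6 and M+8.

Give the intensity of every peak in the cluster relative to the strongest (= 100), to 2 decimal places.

75.38 : 100.00 : 49.73 : 10.99 : 0.91

Element Qk pattern (n=2): 0.553536 : 0.380928 : 0.065536
Chlorine pattern (n=2): 0.574564 : 0.366872 : 0.058564
Convolve the two distributions (both contribute in 2-u steps):
  M: 0.553536×0.574564 = 0.318042
  M+2: 0.553536×0.366872 + 0.380928×0.574564 = 0.421944
  M+4: 0.553536×0.058564 + 0.380928×0.366872 + 0.065536×0.574564 = 0.209824
  M+6: 0.380928×0.058564 + 0.065536×0.366872 = 0.046352
  M+8: 0.065536×0.058564 = 0.003838
Scale to base peak (0.421944) = 100: 75.38 : 100.00 : 49.73 : 10.99 : 0.91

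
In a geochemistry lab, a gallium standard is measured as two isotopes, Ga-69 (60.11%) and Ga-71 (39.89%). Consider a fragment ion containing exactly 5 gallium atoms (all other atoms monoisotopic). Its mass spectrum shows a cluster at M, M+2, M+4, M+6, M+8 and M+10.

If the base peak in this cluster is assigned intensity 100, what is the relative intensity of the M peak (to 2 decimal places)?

22.71

Term probabilities: M 0.0785, M+2 0.2604, M+4 0.3456, M+6 0.2293, M+8 0.0761, M+10 0.0101. Base peak = M+4.
P(M+4) = C(5,2) × 0.6011^3 × 0.3989^2 = 10 × 0.21719018 × 0.15912121 = 0.345596 (base)
P(M) = C(5,0) × 0.6011^5 × 0.3989^0 = 1 × 0.07847542 × 1.0000 = 0.078475
Relative intensity = 0.078475 / 0.345596 × 100 = 22.71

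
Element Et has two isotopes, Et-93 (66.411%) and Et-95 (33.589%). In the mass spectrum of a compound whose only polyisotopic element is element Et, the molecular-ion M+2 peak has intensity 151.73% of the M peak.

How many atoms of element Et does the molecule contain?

3

With n Et atoms, P(M+2)/P(M) = C(n,1)·p^(n−1)q / p^n = n·q/p = n · 0.33589/0.66411.
n = 1.5173 × 0.66411/0.33589 = 3.00 ≈ 3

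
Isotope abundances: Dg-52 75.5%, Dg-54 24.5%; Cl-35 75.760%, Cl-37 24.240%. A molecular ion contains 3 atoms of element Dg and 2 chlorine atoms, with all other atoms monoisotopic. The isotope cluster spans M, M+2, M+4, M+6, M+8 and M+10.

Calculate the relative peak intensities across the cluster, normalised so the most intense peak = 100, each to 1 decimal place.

62.0 : 100.0 : 64.5 : 20.8 : 3.4 : 0.2

Element Dg pattern (n=3): 0.43036887 : 0.41896838 : 0.13595662 : 0.01470612
Chlorine pattern (n=2): 0.57395776 : 0.36728448 : 0.05875776
Convolve the two distributions (both contribute in 2-u steps):
  M: 0.43036887×0.57395776 = 0.247014
  M+2: 0.43036887×0.36728448 + 0.41896838×0.57395776 = 0.398538
  M+4: 0.43036887×0.05875776 + 0.41896838×0.36728448 + 0.13595662×0.57395776 = 0.257201
  M+6: 0.41896838×0.05875776 + 0.13595662×0.36728448 + 0.01470612×0.57395776 = 0.082993
  M+8: 0.13595662×0.05875776 + 0.01470612×0.36728448 = 0.013390
  M+10: 0.01470612×0.05875776 = 0.000864
Scale to base peak (0.398538) = 100: 62.0 : 100.0 : 64.5 : 20.8 : 3.4 : 0.2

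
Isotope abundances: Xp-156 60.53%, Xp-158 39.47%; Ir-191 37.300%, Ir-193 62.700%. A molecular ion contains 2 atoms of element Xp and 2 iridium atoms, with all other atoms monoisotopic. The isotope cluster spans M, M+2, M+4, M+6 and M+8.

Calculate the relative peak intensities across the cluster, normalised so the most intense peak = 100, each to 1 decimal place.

Element Xp pattern (n=2): 0.36638809 : 0.47782382 : 0.15578809
Iridium pattern (n=2): 0.139129 : 0.467742 : 0.393129
Convolve the two distributions (both contribute in 2-u steps):
  M: 0.36638809×0.139129 = 0.050975
  M+2: 0.36638809×0.467742 + 0.47782382×0.139129 = 0.237854
  M+4: 0.36638809×0.393129 + 0.47782382×0.467742 + 0.15578809×0.139129 = 0.389211
  M+6: 0.47782382×0.393129 + 0.15578809×0.467742 = 0.260715
  M+8: 0.15578809×0.393129 = 0.061245
Scale to base peak (0.389211) = 100: 13.1 : 61.1 : 100.0 : 67.0 : 15.7

13.1 : 61.1 : 100.0 : 67.0 : 15.7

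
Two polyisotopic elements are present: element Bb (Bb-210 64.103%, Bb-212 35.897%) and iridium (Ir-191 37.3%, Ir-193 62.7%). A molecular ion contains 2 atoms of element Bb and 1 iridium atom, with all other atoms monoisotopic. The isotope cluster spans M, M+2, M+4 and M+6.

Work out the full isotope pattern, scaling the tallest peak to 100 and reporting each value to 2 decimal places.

Element Bb pattern (n=2): 0.41091946 : 0.46022108 : 0.12885946
Iridium pattern (n=1): 0.3730 : 0.6270
Convolve the two distributions (both contribute in 2-u steps):
  M: 0.41091946×0.3730 = 0.153273
  M+2: 0.41091946×0.6270 + 0.46022108×0.3730 = 0.429309
  M+4: 0.46022108×0.6270 + 0.12885946×0.3730 = 0.336623
  M+6: 0.12885946×0.6270 = 0.080795
Scale to base peak (0.429309) = 100: 35.70 : 100.00 : 78.41 : 18.82

35.70 : 100.00 : 78.41 : 18.82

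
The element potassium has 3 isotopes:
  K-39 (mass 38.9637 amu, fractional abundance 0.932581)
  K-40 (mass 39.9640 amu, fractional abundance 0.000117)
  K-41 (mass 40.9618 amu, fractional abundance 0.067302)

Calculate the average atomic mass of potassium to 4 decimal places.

The abundance-weighted mean is 0.932581 × 38.9637 + 0.000117 × 39.9640 + 0.067302 × 40.9618
= 36.33681 + 0.00468 + 2.75681 = 39.09830 amu

39.0983 amu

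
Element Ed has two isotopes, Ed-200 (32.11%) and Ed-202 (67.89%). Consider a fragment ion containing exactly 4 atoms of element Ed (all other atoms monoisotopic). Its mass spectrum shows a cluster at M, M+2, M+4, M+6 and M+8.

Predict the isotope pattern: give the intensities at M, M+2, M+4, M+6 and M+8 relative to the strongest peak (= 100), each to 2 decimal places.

2.65 : 22.37 : 70.95 : 100.00 : 52.86

Each Ed atom is independently Ed-200 (p = 0.3211) or Ed-202 (q = 0.6789); the cluster is the binomial expansion (p + q)^4.
P(M) = 0.3211^4 = 0.010631
P(M+2) = 4 × 0.3211^3 × 0.6789^1 = 0.089906
P(M+4) = 6 × 0.3211^2 × 0.6789^2 = 0.285130
P(M+6) = 4 × 0.3211^1 × 0.6789^3 = 0.401900
P(M+8) = 0.6789^4 = 0.212434
The M+6 peak is largest (0.401900); scaling to 100 gives 2.65 : 22.37 : 70.95 : 100.00 : 52.86.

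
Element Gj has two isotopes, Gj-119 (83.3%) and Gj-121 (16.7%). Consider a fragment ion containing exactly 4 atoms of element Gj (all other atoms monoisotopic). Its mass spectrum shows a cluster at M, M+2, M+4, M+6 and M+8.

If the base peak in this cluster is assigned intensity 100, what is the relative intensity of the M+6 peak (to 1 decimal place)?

Binomial terms of (0.833 + 0.167)^4: M 0.4815, M+2 0.3861, M+4 0.1161, M+6 0.0155, M+8 0.0008 → M is the base peak.
P(M) = C(4,0) × 0.833^4 × 0.167^0 = 1 × 0.48148194 × 1.0000 = 0.481482 (base)
P(M+6) = C(4,3) × 0.833^1 × 0.167^3 = 4 × 0.8330 × 0.00465746 = 0.015519
Relative intensity = 0.015519 / 0.481482 × 100 = 3.2

3.2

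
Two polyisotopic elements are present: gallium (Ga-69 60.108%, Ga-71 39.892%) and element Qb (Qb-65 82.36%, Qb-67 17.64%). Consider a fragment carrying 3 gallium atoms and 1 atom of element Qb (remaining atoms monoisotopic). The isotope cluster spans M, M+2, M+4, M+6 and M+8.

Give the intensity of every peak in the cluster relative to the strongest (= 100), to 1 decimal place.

Gallium pattern (n=3): 0.2171685 : 0.432386 : 0.2869625 : 0.063483
Element Qb pattern (n=1): 0.8236 : 0.1764
Convolve the two distributions (both contribute in 2-u steps):
  M: 0.2171685×0.8236 = 0.178860
  M+2: 0.2171685×0.1764 + 0.432386×0.8236 = 0.394422
  M+4: 0.432386×0.1764 + 0.2869625×0.8236 = 0.312615
  M+6: 0.2869625×0.1764 + 0.063483×0.8236 = 0.102905
  M+8: 0.063483×0.1764 = 0.011198
Scale to base peak (0.394422) = 100: 45.3 : 100.0 : 79.3 : 26.1 : 2.8

45.3 : 100.0 : 79.3 : 26.1 : 2.8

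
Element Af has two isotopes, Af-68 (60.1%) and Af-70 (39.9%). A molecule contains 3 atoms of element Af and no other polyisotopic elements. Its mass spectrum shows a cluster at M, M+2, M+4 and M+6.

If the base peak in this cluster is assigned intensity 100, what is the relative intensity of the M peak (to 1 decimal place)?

Term probabilities: M 0.2171, M+2 0.4324, M+4 0.2870, M+6 0.0635. Base peak = M+2.
P(M+2) = C(3,1) × 0.601^2 × 0.399^1 = 3 × 0.361201 × 0.3990 = 0.432358 (base)
P(M) = C(3,0) × 0.601^3 × 0.399^0 = 1 × 0.2170818 × 1.0000 = 0.217082
Relative intensity = 0.217082 / 0.432358 × 100 = 50.2

50.2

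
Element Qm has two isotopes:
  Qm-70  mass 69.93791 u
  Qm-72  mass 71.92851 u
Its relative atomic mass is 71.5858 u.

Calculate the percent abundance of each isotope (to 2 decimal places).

Qm-70: 17.22%, Qm-72: 82.78%

Writing the weighted mean with unknown fraction x of Qm-70:
69.93791·x + 71.92851·(1 − x) = 71.5858
(69.93791 − 71.92851)·x = 71.5858 − 71.92851
x = -0.34271 / -1.99060 = 0.17216 → 17.22% Qm-70, 82.78% Qm-72.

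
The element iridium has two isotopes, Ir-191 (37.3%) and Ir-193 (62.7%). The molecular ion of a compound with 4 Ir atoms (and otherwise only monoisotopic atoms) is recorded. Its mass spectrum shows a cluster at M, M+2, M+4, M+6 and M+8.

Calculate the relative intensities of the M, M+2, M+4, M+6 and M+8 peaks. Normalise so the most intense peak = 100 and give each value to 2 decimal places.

Each Ir atom is independently Ir-191 (p = 0.373) or Ir-193 (q = 0.627); the cluster is the binomial expansion (p + q)^4.
P(M) = 0.373^4 = 0.019357
P(M+2) = 4 × 0.373^3 × 0.627^1 = 0.130153
P(M+4) = 6 × 0.373^2 × 0.627^2 = 0.328174
P(M+6) = 4 × 0.373^1 × 0.627^3 = 0.367766
P(M+8) = 0.627^4 = 0.154550
The M+6 peak is largest (0.367766); scaling to 100 gives 5.26 : 35.39 : 89.23 : 100.00 : 42.02.

5.26 : 35.39 : 89.23 : 100.00 : 42.02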